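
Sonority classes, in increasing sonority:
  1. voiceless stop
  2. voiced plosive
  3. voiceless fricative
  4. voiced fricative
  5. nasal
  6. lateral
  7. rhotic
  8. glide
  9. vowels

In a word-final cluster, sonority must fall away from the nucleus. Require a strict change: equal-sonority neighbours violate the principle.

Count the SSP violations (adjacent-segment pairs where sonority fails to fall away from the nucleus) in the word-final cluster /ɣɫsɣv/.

/ɣ/ — voiced fricative, sonority 4.
/ɫ/ — lateral, sonority 6.
/s/ — voiceless fricative, sonority 3.
/ɣ/ — voiced fricative, sonority 4.
/v/ — voiced fricative, sonority 4.
/ɣ/→/ɫ/: 4→6 (does not fall) — violation.
/ɫ/→/s/: 6→3 (falls) — ok.
/s/→/ɣ/: 3→4 (does not fall) — violation.
/ɣ/→/v/: 4→4 (plateau) — violation.

3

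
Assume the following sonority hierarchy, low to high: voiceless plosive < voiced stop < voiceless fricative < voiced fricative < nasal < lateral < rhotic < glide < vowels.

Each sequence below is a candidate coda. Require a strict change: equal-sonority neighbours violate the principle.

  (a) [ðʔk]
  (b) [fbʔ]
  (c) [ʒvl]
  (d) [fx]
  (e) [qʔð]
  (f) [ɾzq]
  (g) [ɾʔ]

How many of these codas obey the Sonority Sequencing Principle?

(a) sonority 4-1-1: ill-formed.
(b) sonority 3-2-1: well-formed.
(c) sonority 4-4-6: ill-formed.
(d) sonority 3-3: ill-formed.
(e) sonority 1-1-4: ill-formed.
(f) sonority 7-4-1: well-formed.
(g) sonority 7-1: well-formed.

3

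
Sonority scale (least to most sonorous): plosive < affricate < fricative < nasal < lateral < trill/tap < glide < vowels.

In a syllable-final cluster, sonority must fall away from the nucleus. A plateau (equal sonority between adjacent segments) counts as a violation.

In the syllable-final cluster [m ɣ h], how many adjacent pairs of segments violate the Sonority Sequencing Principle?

1

/m/ is a nasal (sonority 4).
/ɣ/ is a fricative (sonority 3).
/h/ is a fricative (sonority 3).
/m/→/ɣ/: 4→3 (falls) — ok.
/ɣ/→/h/: 3→3 (plateau) — violation.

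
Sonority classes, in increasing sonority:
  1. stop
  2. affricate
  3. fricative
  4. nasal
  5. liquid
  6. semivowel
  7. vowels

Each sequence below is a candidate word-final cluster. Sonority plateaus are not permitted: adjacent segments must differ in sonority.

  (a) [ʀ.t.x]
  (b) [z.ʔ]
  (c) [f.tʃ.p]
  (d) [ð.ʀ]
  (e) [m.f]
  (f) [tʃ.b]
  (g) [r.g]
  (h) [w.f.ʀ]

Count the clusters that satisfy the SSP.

(a) [ʀ.t.x]: profile 5-1-3 — violates.
(b) [z.ʔ]: profile 3-1 — obeys.
(c) [f.tʃ.p]: profile 3-2-1 — obeys.
(d) [ð.ʀ]: profile 3-5 — violates.
(e) [m.f]: profile 4-3 — obeys.
(f) [tʃ.b]: profile 2-1 — obeys.
(g) [r.g]: profile 5-1 — obeys.
(h) [w.f.ʀ]: profile 6-3-5 — violates.

5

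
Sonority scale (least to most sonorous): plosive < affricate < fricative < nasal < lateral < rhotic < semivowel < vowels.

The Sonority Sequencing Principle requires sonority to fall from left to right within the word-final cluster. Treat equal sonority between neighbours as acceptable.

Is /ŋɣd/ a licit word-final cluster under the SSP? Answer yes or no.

yes

/ŋ/ is a nasal (sonority 4).
/ɣ/ is a fricative (sonority 3).
/d/ is a plosive (sonority 1).
The profile 4-3-1 strictly falls, so the word-final cluster satisfies the SSP.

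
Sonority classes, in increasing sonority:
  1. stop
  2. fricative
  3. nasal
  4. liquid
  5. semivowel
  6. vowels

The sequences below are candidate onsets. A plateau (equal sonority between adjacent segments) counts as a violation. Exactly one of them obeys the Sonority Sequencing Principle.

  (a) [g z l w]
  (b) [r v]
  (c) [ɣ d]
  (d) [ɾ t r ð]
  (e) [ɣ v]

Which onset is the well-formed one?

(a) sonority 1-2-4-5: well-formed.
(b) sonority 4-2: ill-formed.
(c) sonority 2-1: ill-formed.
(d) sonority 4-1-4-2: ill-formed.
(e) sonority 2-2: ill-formed.

a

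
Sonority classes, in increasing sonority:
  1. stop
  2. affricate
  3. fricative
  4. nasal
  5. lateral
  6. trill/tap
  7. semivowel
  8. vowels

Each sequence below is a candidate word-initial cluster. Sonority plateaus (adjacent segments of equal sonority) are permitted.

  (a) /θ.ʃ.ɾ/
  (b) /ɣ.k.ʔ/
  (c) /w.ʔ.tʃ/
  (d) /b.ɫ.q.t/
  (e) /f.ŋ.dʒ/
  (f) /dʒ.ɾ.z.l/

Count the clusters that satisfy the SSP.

1

(a) 3-3-6 → obeys
(b) 3-1-1 → violates
(c) 7-1-2 → violates
(d) 1-5-1-1 → violates
(e) 3-4-2 → violates
(f) 2-6-3-5 → violates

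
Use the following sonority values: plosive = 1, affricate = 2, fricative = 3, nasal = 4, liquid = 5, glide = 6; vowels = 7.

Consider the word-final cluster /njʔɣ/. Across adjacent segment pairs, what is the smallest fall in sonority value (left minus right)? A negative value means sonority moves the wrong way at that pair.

/n/ — nasal, sonority 4.
/j/ — glide, sonority 6.
/ʔ/ — plosive, sonority 1.
/ɣ/ — fricative, sonority 3.
/n/→/j/: change -2.
/j/→/ʔ/: change +5.
/ʔ/→/ɣ/: change -2.
Minimum = -2.

-2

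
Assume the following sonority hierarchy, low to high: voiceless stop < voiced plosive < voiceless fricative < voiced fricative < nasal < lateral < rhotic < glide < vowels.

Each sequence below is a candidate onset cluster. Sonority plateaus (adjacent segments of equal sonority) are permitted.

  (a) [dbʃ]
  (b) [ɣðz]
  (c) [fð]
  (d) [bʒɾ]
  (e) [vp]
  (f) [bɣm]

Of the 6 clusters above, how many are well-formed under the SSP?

5

(a) [dbʃ]: profile 2-2-3 — obeys.
(b) [ɣðz]: profile 4-4-4 — obeys.
(c) [fð]: profile 3-4 — obeys.
(d) [bʒɾ]: profile 2-4-7 — obeys.
(e) [vp]: profile 4-1 — violates.
(f) [bɣm]: profile 2-4-5 — obeys.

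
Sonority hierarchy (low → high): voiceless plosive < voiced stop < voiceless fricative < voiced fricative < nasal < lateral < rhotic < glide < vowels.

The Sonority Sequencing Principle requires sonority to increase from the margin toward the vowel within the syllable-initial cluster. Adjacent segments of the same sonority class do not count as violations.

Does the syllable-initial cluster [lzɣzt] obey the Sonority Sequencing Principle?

no

/l/ — lateral, sonority 6.
/z/ — voiced fricative, sonority 4.
/ɣ/ — voiced fricative, sonority 4.
/z/ — voiced fricative, sonority 4.
/t/ — voiceless plosive, sonority 1.
The profile is 6-4-4-4-1. Between /l/ (6) and /z/ (4) sonority does not rise, so the cluster violates the SSP.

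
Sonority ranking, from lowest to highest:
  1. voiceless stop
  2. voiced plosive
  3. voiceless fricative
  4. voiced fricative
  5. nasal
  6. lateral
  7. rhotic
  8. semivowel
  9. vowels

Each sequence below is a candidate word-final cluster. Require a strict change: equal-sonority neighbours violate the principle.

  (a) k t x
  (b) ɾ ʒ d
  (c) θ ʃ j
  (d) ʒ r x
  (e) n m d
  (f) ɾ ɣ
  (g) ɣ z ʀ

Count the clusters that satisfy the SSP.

(a) 1-1-3 → violates
(b) 7-4-2 → obeys
(c) 3-3-8 → violates
(d) 4-7-3 → violates
(e) 5-5-2 → violates
(f) 7-4 → obeys
(g) 4-4-7 → violates

2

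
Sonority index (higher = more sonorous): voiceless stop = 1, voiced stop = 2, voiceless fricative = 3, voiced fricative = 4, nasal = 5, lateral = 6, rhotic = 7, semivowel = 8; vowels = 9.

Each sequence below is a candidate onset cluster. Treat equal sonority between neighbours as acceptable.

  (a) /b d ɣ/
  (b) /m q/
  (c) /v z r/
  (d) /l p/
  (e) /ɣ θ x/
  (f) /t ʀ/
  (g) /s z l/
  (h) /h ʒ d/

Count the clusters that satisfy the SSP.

4

(a) /b d ɣ/: profile 2-2-4 — obeys.
(b) /m q/: profile 5-1 — violates.
(c) /v z r/: profile 4-4-7 — obeys.
(d) /l p/: profile 6-1 — violates.
(e) /ɣ θ x/: profile 4-3-3 — violates.
(f) /t ʀ/: profile 1-7 — obeys.
(g) /s z l/: profile 3-4-6 — obeys.
(h) /h ʒ d/: profile 3-4-2 — violates.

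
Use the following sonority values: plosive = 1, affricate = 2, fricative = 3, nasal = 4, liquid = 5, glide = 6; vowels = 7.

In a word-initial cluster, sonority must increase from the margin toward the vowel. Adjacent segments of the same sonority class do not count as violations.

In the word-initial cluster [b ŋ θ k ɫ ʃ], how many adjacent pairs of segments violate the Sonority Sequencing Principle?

/b/: plosive = 1.
/ŋ/: nasal = 4.
/θ/: fricative = 3.
/k/: plosive = 1.
/ɫ/: liquid = 5.
/ʃ/: fricative = 3.
/b/→/ŋ/: 1→4 (rises) — ok.
/ŋ/→/θ/: 4→3 (does not rise) — violation.
/θ/→/k/: 3→1 (does not rise) — violation.
/k/→/ɫ/: 1→5 (rises) — ok.
/ɫ/→/ʃ/: 5→3 (does not rise) — violation.

3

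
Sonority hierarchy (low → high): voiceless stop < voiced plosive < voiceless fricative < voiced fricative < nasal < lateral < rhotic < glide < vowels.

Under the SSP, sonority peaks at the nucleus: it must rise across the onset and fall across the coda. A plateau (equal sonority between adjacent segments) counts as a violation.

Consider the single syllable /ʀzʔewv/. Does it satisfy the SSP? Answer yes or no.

Onset: /ʀ/ is a rhotic (sonority 7), /z/ is a voiced fricative (sonority 4), /ʔ/ is a voiceless stop (sonority 1); then the nucleus /e/ (sonority 9).
Onset profile 7-4-1-9 — does not strictly rise throughout.
Coda: /w/ is a glide (sonority 8), /v/ is a voiced fricative (sonority 4).
Coda profile 9-8-4 — falls from the nucleus.

no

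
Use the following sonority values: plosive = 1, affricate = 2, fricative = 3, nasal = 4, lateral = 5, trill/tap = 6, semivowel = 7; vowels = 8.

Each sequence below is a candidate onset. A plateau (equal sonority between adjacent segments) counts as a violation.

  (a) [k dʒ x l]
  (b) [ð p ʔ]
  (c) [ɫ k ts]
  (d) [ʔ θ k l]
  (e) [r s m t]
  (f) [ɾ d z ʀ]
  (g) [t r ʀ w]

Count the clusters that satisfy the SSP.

(a) [k dʒ x l]: profile 1-2-3-5 — obeys.
(b) [ð p ʔ]: profile 3-1-1 — violates.
(c) [ɫ k ts]: profile 5-1-2 — violates.
(d) [ʔ θ k l]: profile 1-3-1-5 — violates.
(e) [r s m t]: profile 6-3-4-1 — violates.
(f) [ɾ d z ʀ]: profile 6-1-3-6 — violates.
(g) [t r ʀ w]: profile 1-6-6-7 — violates.

1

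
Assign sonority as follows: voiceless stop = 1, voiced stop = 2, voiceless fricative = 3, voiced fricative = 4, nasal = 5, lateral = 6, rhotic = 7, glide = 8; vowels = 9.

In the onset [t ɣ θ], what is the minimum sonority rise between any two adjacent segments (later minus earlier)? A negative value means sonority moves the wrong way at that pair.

-1

/t/ is a voiceless stop (sonority 1).
/ɣ/ is a voiced fricative (sonority 4).
/θ/ is a voiceless fricative (sonority 3).
/t/→/ɣ/: change +3.
/ɣ/→/θ/: change -1.
Minimum = -1.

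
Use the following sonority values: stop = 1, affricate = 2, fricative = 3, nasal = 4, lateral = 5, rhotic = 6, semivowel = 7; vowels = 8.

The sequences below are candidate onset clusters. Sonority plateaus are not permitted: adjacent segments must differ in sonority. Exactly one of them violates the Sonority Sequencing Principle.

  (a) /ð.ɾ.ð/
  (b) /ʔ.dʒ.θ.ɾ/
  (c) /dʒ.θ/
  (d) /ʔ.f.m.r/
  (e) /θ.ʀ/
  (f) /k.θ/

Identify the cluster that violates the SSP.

(a) sonority 3-6-3: ill-formed.
(b) sonority 1-2-3-6: well-formed.
(c) sonority 2-3: well-formed.
(d) sonority 1-3-4-6: well-formed.
(e) sonority 3-6: well-formed.
(f) sonority 1-3: well-formed.

a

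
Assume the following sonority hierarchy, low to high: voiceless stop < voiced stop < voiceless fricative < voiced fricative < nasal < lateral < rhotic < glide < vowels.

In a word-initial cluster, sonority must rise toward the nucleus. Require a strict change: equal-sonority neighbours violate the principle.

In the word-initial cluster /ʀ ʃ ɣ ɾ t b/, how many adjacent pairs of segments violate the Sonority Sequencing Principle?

2

/ʀ/ is a rhotic (sonority 7).
/ʃ/ is a voiceless fricative (sonority 3).
/ɣ/ is a voiced fricative (sonority 4).
/ɾ/ is a rhotic (sonority 7).
/t/ is a voiceless stop (sonority 1).
/b/ is a voiced stop (sonority 2).
/ʀ/→/ʃ/: 7→3 (does not rise) — violation.
/ʃ/→/ɣ/: 3→4 (rises) — ok.
/ɣ/→/ɾ/: 4→7 (rises) — ok.
/ɾ/→/t/: 7→1 (does not rise) — violation.
/t/→/b/: 1→2 (rises) — ok.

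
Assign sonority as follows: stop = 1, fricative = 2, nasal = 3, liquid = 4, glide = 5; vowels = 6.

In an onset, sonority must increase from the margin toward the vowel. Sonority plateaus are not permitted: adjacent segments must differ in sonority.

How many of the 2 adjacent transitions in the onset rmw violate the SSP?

1

/r/ — liquid, sonority 4.
/m/ — nasal, sonority 3.
/w/ — glide, sonority 5.
/r/→/m/: 4→3 (does not rise) — violation.
/m/→/w/: 3→5 (rises) — ok.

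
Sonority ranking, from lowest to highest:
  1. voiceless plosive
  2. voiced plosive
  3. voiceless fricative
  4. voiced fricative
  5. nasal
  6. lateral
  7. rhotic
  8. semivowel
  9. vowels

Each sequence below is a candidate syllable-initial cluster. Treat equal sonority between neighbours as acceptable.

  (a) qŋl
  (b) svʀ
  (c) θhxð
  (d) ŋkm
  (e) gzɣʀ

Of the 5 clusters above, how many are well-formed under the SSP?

4

(a) 1-5-6 → obeys
(b) 3-4-7 → obeys
(c) 3-3-3-4 → obeys
(d) 5-1-5 → violates
(e) 2-4-4-7 → obeys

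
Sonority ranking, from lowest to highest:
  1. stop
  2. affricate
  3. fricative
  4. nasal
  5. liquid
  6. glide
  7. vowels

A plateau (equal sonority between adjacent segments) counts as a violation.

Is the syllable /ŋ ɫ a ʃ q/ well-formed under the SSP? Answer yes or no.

Onset: /ŋ/ is a nasal (sonority 4), /ɫ/ is a liquid (sonority 5); then the nucleus /a/ (sonority 7).
Onset profile 4-5-7 — rises to the nucleus.
Coda: /ʃ/ is a fricative (sonority 3), /q/ is a stop (sonority 1).
Coda profile 7-3-1 — falls from the nucleus.

yes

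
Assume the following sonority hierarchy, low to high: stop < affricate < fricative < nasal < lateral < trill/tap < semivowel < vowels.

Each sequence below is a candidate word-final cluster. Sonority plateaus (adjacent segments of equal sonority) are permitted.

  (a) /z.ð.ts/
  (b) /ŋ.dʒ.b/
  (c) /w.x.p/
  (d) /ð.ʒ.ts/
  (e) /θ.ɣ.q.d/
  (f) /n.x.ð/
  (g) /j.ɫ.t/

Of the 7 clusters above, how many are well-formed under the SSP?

7

(a) /z.ð.ts/: profile 3-3-2 — obeys.
(b) /ŋ.dʒ.b/: profile 4-2-1 — obeys.
(c) /w.x.p/: profile 7-3-1 — obeys.
(d) /ð.ʒ.ts/: profile 3-3-2 — obeys.
(e) /θ.ɣ.q.d/: profile 3-3-1-1 — obeys.
(f) /n.x.ð/: profile 4-3-3 — obeys.
(g) /j.ɫ.t/: profile 7-5-1 — obeys.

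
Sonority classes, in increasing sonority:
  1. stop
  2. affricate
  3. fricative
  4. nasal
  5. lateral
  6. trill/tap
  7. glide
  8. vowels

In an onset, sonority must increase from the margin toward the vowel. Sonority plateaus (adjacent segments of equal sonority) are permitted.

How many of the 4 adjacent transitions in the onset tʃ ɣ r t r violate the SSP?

1

/tʃ/ is an affricate (sonority 2).
/ɣ/ is a fricative (sonority 3).
/r/ is a trill/tap (sonority 6).
/t/ is a stop (sonority 1).
/r/ is a trill/tap (sonority 6).
/tʃ/→/ɣ/: 2→3 (rises) — ok.
/ɣ/→/r/: 3→6 (rises) — ok.
/r/→/t/: 6→1 (does not rise) — violation.
/t/→/r/: 1→6 (rises) — ok.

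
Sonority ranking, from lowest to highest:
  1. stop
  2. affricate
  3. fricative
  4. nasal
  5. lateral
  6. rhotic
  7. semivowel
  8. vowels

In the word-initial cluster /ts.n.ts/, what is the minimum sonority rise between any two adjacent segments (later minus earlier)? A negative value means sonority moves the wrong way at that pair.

-2

/ts/ is an affricate (sonority 2).
/n/ is a nasal (sonority 4).
/ts/ is an affricate (sonority 2).
/ts/→/n/: change +2.
/n/→/ts/: change -2.
Minimum = -2.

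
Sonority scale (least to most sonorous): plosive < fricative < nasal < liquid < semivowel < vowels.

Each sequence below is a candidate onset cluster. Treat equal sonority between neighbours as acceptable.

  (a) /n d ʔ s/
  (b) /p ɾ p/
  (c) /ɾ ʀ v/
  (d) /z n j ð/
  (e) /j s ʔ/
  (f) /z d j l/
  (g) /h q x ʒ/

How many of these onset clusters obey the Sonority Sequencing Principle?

0

(a) 3-1-1-2 → violates
(b) 1-4-1 → violates
(c) 4-4-2 → violates
(d) 2-3-5-2 → violates
(e) 5-2-1 → violates
(f) 2-1-5-4 → violates
(g) 2-1-2-2 → violates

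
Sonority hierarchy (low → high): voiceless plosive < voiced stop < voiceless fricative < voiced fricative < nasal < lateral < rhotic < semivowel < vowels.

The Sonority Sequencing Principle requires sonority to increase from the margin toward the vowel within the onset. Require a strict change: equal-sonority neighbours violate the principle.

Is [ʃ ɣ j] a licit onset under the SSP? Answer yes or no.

yes

/ʃ/: voiceless fricative = 3.
/ɣ/: voiced fricative = 4.
/j/: semivowel = 8.
The profile 3-4-8 strictly rises, so the onset satisfies the SSP.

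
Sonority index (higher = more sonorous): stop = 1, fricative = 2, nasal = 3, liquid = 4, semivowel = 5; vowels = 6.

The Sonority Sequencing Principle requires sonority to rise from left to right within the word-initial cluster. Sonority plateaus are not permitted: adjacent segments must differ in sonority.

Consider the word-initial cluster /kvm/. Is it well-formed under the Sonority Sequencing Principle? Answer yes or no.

/k/ — stop, sonority 1.
/v/ — fricative, sonority 2.
/m/ — nasal, sonority 3.
The profile 1-2-3 strictly rises, so the word-initial cluster satisfies the SSP.

yes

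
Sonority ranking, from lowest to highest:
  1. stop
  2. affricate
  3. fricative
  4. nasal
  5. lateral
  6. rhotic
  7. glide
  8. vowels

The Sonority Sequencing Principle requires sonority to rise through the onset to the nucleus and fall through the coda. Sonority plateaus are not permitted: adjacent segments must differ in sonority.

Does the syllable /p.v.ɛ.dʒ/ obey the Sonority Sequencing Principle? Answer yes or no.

yes

Onset: /p/ is a stop (sonority 1), /v/ is a fricative (sonority 3); then the nucleus /ɛ/ (sonority 8).
Onset profile 1-3-8 — rises to the nucleus.
Coda: /dʒ/ is an affricate (sonority 2).
Coda profile 8-2 — falls from the nucleus.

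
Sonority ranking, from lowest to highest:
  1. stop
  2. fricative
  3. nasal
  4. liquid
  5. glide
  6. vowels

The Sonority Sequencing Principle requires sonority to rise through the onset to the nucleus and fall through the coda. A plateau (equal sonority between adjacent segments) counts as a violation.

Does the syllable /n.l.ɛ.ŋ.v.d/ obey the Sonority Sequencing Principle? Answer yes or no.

Onset: /n/ is a nasal (sonority 3), /l/ is a liquid (sonority 4); then the nucleus /ɛ/ (sonority 6).
Onset profile 3-4-6 — rises to the nucleus.
Coda: /ŋ/ is a nasal (sonority 3), /v/ is a fricative (sonority 2), /d/ is a stop (sonority 1).
Coda profile 6-3-2-1 — falls from the nucleus.

yes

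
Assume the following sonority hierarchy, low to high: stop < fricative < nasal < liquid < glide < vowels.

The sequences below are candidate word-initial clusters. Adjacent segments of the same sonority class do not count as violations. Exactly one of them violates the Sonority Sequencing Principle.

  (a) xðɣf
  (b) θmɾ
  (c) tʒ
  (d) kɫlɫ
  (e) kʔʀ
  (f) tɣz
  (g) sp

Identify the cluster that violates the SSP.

g

(a) sonority 2-2-2-2: well-formed.
(b) sonority 2-3-4: well-formed.
(c) sonority 1-2: well-formed.
(d) sonority 1-4-4-4: well-formed.
(e) sonority 1-1-4: well-formed.
(f) sonority 1-2-2: well-formed.
(g) sonority 2-1: ill-formed.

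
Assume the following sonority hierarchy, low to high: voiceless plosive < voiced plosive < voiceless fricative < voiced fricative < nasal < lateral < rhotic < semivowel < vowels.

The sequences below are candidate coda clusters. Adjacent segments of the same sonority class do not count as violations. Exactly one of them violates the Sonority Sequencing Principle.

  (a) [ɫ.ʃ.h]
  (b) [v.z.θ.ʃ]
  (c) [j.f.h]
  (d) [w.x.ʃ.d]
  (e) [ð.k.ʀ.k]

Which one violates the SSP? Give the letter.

(a) 6-3-3 → obeys
(b) 4-4-3-3 → obeys
(c) 8-3-3 → obeys
(d) 8-3-3-2 → obeys
(e) 4-1-7-1 → violates

e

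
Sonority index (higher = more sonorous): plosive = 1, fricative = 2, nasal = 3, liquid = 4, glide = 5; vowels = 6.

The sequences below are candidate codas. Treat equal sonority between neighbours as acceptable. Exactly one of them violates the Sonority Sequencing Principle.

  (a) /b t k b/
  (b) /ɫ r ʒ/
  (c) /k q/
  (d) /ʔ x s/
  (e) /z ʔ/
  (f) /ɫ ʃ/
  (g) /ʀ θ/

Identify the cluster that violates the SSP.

(a) 1-1-1-1 → obeys
(b) 4-4-2 → obeys
(c) 1-1 → obeys
(d) 1-2-2 → violates
(e) 2-1 → obeys
(f) 4-2 → obeys
(g) 4-2 → obeys

d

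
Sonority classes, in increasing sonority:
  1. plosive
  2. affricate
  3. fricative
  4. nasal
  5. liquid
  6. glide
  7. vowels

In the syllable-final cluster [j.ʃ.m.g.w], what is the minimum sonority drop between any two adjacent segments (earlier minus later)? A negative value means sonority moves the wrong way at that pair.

-5

/j/: glide = 6.
/ʃ/: fricative = 3.
/m/: nasal = 4.
/g/: plosive = 1.
/w/: glide = 6.
/j/→/ʃ/: change +3.
/ʃ/→/m/: change -1.
/m/→/g/: change +3.
/g/→/w/: change -5.
Minimum = -5.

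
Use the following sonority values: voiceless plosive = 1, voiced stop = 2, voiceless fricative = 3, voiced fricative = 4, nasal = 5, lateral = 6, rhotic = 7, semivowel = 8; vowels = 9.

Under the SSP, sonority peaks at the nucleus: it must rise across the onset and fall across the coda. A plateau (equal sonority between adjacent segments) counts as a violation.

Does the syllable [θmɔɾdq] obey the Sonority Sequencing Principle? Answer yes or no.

Onset: /θ/ is a voiceless fricative (sonority 3), /m/ is a nasal (sonority 5); then the nucleus /ɔ/ (sonority 9).
Onset profile 3-5-9 — rises to the nucleus.
Coda: /ɾ/ is a rhotic (sonority 7), /d/ is a voiced stop (sonority 2), /q/ is a voiceless plosive (sonority 1).
Coda profile 9-7-2-1 — falls from the nucleus.

yes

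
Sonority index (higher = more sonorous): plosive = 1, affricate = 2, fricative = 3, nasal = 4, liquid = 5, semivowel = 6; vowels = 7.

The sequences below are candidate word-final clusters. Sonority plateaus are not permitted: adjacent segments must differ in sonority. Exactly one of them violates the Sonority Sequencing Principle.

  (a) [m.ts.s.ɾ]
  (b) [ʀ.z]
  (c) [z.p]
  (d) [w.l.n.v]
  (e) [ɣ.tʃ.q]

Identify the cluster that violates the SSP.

(a) 4-2-3-5 → violates
(b) 5-3 → obeys
(c) 3-1 → obeys
(d) 6-5-4-3 → obeys
(e) 3-2-1 → obeys

a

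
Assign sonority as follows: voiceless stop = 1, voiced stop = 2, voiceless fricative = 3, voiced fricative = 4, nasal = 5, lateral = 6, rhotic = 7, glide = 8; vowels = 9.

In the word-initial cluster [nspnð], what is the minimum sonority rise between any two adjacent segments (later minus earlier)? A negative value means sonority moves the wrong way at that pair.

-2

/n/ — nasal, sonority 5.
/s/ — voiceless fricative, sonority 3.
/p/ — voiceless stop, sonority 1.
/n/ — nasal, sonority 5.
/ð/ — voiced fricative, sonority 4.
/n/→/s/: change -2.
/s/→/p/: change -2.
/p/→/n/: change +4.
/n/→/ð/: change -1.
Minimum = -2.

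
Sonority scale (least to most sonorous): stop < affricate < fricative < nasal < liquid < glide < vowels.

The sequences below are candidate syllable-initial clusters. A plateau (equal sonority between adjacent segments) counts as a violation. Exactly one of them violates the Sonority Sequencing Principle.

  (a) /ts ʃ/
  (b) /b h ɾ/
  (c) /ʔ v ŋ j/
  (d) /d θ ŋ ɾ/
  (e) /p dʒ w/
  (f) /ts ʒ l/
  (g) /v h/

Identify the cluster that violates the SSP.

(a) 2-3 → obeys
(b) 1-3-5 → obeys
(c) 1-3-4-6 → obeys
(d) 1-3-4-5 → obeys
(e) 1-2-6 → obeys
(f) 2-3-5 → obeys
(g) 3-3 → violates

g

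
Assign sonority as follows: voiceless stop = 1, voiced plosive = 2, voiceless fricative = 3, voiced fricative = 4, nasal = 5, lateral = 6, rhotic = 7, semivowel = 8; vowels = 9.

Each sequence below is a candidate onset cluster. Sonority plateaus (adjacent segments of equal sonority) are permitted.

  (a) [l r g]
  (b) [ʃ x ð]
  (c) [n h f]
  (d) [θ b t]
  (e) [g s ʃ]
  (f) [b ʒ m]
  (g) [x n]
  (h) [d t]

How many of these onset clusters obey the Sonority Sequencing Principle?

(a) [l r g]: profile 6-7-2 — violates.
(b) [ʃ x ð]: profile 3-3-4 — obeys.
(c) [n h f]: profile 5-3-3 — violates.
(d) [θ b t]: profile 3-2-1 — violates.
(e) [g s ʃ]: profile 2-3-3 — obeys.
(f) [b ʒ m]: profile 2-4-5 — obeys.
(g) [x n]: profile 3-5 — obeys.
(h) [d t]: profile 2-1 — violates.

4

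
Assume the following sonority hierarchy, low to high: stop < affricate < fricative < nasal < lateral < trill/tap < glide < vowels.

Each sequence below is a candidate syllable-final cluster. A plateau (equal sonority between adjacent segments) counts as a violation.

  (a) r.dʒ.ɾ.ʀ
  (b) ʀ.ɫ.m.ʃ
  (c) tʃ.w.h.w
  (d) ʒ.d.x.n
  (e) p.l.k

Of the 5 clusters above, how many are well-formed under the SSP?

(a) sonority 6-2-6-6: ill-formed.
(b) sonority 6-5-4-3: well-formed.
(c) sonority 2-7-3-7: ill-formed.
(d) sonority 3-1-3-4: ill-formed.
(e) sonority 1-5-1: ill-formed.

1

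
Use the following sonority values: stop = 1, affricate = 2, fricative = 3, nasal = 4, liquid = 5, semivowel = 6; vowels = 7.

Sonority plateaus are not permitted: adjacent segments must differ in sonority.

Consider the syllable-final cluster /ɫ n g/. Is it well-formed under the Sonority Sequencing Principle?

yes

/ɫ/: liquid = 5.
/n/: nasal = 4.
/g/: stop = 1.
The profile 5-4-1 strictly falls, so the syllable-final cluster satisfies the SSP.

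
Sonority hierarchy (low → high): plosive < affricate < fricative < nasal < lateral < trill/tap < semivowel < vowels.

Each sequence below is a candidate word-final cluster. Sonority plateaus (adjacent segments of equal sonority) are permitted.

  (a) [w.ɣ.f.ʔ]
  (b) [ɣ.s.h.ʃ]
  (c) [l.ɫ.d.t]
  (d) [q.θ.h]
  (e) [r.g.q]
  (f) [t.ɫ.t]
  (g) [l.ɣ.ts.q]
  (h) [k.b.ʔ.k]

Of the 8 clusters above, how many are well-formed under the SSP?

6

(a) sonority 7-3-3-1: well-formed.
(b) sonority 3-3-3-3: well-formed.
(c) sonority 5-5-1-1: well-formed.
(d) sonority 1-3-3: ill-formed.
(e) sonority 6-1-1: well-formed.
(f) sonority 1-5-1: ill-formed.
(g) sonority 5-3-2-1: well-formed.
(h) sonority 1-1-1-1: well-formed.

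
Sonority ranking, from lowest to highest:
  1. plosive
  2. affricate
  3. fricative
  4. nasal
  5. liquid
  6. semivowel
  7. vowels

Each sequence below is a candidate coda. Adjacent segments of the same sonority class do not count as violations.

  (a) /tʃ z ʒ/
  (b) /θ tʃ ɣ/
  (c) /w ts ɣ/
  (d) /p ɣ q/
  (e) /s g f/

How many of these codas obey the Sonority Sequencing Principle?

(a) 2-3-3 → violates
(b) 3-2-3 → violates
(c) 6-2-3 → violates
(d) 1-3-1 → violates
(e) 3-1-3 → violates

0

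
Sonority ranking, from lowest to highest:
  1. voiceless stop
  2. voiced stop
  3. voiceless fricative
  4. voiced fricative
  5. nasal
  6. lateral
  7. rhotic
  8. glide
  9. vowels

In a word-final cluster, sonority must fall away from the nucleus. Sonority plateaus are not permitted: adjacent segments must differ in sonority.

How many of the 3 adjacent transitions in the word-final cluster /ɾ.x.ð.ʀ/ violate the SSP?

2

/ɾ/: rhotic = 7.
/x/: voiceless fricative = 3.
/ð/: voiced fricative = 4.
/ʀ/: rhotic = 7.
/ɾ/→/x/: 7→3 (falls) — ok.
/x/→/ð/: 3→4 (does not fall) — violation.
/ð/→/ʀ/: 4→7 (does not fall) — violation.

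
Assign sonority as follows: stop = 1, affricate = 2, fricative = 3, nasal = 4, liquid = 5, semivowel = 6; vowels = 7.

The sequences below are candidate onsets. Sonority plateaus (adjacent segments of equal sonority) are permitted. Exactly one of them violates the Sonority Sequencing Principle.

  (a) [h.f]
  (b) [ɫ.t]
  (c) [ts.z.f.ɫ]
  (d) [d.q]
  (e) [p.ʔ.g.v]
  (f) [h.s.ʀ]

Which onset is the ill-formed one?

b

(a) 3-3 → obeys
(b) 5-1 → violates
(c) 2-3-3-5 → obeys
(d) 1-1 → obeys
(e) 1-1-1-3 → obeys
(f) 3-3-5 → obeys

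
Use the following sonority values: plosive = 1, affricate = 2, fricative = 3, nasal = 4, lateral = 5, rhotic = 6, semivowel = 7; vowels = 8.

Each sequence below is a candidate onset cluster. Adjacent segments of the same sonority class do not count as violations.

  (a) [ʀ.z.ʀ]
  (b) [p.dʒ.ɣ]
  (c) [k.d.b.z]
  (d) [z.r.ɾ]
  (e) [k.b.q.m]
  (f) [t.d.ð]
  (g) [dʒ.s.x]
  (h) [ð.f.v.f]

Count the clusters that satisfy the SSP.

7

(a) sonority 6-3-6: ill-formed.
(b) sonority 1-2-3: well-formed.
(c) sonority 1-1-1-3: well-formed.
(d) sonority 3-6-6: well-formed.
(e) sonority 1-1-1-4: well-formed.
(f) sonority 1-1-3: well-formed.
(g) sonority 2-3-3: well-formed.
(h) sonority 3-3-3-3: well-formed.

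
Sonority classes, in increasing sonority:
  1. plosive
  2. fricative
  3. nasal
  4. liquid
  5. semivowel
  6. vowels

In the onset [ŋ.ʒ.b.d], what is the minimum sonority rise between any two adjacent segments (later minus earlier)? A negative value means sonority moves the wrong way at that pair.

-1

/ŋ/ is a nasal (sonority 3).
/ʒ/ is a fricative (sonority 2).
/b/ is a plosive (sonority 1).
/d/ is a plosive (sonority 1).
/ŋ/→/ʒ/: change -1.
/ʒ/→/b/: change -1.
/b/→/d/: change +0.
Minimum = -1.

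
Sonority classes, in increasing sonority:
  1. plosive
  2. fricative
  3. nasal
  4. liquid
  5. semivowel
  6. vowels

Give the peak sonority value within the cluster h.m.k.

/h/: fricative = 2.
/m/: nasal = 3.
/k/: plosive = 1.
The maximum is 3.

3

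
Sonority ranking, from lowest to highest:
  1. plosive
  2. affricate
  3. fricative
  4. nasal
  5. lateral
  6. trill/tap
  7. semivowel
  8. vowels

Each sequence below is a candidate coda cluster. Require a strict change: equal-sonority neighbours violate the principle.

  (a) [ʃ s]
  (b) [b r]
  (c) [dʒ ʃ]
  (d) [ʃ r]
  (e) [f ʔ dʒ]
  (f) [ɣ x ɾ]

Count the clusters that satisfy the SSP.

(a) 3-3 → violates
(b) 1-6 → violates
(c) 2-3 → violates
(d) 3-6 → violates
(e) 3-1-2 → violates
(f) 3-3-6 → violates

0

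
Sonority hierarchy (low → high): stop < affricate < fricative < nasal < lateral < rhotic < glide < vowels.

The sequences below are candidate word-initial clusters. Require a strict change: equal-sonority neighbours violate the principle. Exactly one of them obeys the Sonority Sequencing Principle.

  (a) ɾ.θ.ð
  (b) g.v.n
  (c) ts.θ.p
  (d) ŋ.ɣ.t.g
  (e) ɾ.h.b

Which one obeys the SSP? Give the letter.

(a) ɾ.θ.ð: profile 6-3-3 — violates.
(b) g.v.n: profile 1-3-4 — obeys.
(c) ts.θ.p: profile 2-3-1 — violates.
(d) ŋ.ɣ.t.g: profile 4-3-1-1 — violates.
(e) ɾ.h.b: profile 6-3-1 — violates.

b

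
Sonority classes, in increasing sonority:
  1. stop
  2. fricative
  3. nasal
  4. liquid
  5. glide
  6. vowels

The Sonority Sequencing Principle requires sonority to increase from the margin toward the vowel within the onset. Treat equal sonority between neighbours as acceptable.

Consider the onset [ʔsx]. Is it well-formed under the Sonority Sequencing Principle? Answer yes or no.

yes

/ʔ/: stop = 1.
/s/: fricative = 2.
/x/: fricative = 2.
The profile 1-2-2 is non-decreasing (plateaus allowed), so the onset satisfies the SSP.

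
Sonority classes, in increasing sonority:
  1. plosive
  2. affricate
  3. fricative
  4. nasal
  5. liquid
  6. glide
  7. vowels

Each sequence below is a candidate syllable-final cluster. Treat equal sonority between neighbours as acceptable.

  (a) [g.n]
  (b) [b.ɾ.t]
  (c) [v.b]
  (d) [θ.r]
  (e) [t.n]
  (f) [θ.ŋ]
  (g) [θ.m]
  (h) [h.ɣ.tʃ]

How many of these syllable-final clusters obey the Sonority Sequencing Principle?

(a) 1-4 → violates
(b) 1-5-1 → violates
(c) 3-1 → obeys
(d) 3-5 → violates
(e) 1-4 → violates
(f) 3-4 → violates
(g) 3-4 → violates
(h) 3-3-2 → obeys

2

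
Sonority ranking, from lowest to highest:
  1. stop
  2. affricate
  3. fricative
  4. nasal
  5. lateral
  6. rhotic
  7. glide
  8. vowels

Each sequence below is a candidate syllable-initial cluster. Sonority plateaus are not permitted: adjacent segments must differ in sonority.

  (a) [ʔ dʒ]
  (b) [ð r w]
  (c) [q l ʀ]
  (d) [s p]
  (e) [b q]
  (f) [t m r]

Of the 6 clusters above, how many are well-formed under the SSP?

4

(a) [ʔ dʒ]: profile 1-2 — obeys.
(b) [ð r w]: profile 3-6-7 — obeys.
(c) [q l ʀ]: profile 1-5-6 — obeys.
(d) [s p]: profile 3-1 — violates.
(e) [b q]: profile 1-1 — violates.
(f) [t m r]: profile 1-4-6 — obeys.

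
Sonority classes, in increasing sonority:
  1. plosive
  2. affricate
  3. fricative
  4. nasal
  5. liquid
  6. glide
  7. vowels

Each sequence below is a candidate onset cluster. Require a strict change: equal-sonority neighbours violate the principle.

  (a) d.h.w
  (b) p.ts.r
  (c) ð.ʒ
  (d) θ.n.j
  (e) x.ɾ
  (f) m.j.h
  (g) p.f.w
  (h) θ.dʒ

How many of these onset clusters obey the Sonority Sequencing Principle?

5

(a) d.h.w: profile 1-3-6 — obeys.
(b) p.ts.r: profile 1-2-5 — obeys.
(c) ð.ʒ: profile 3-3 — violates.
(d) θ.n.j: profile 3-4-6 — obeys.
(e) x.ɾ: profile 3-5 — obeys.
(f) m.j.h: profile 4-6-3 — violates.
(g) p.f.w: profile 1-3-6 — obeys.
(h) θ.dʒ: profile 3-2 — violates.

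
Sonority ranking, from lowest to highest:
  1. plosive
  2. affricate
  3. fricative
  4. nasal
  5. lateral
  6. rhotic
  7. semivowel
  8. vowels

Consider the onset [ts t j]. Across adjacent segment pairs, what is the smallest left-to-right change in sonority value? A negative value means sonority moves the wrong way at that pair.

-1

/ts/ — affricate, sonority 2.
/t/ — plosive, sonority 1.
/j/ — semivowel, sonority 7.
/ts/→/t/: change -1.
/t/→/j/: change +6.
Minimum = -1.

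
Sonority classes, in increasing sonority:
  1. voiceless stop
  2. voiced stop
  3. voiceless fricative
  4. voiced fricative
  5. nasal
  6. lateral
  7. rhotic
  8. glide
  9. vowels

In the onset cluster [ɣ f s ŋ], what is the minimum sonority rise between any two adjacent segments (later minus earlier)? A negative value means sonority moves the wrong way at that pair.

/ɣ/ — voiced fricative, sonority 4.
/f/ — voiceless fricative, sonority 3.
/s/ — voiceless fricative, sonority 3.
/ŋ/ — nasal, sonority 5.
/ɣ/→/f/: change -1.
/f/→/s/: change +0.
/s/→/ŋ/: change +2.
Minimum = -1.

-1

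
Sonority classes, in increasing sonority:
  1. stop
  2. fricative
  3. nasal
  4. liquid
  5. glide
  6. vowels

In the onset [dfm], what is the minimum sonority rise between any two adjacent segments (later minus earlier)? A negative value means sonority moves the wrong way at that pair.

1

/d/ is a stop (sonority 1).
/f/ is a fricative (sonority 2).
/m/ is a nasal (sonority 3).
/d/→/f/: change +1.
/f/→/m/: change +1.
Minimum = 1.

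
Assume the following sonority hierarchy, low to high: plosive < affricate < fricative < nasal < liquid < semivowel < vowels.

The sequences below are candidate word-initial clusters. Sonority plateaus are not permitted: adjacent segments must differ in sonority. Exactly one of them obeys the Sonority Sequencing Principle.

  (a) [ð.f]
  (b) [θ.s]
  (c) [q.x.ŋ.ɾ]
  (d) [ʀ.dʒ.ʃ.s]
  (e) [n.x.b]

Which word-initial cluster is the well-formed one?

c

(a) sonority 3-3: ill-formed.
(b) sonority 3-3: ill-formed.
(c) sonority 1-3-4-5: well-formed.
(d) sonority 5-2-3-3: ill-formed.
(e) sonority 4-3-1: ill-formed.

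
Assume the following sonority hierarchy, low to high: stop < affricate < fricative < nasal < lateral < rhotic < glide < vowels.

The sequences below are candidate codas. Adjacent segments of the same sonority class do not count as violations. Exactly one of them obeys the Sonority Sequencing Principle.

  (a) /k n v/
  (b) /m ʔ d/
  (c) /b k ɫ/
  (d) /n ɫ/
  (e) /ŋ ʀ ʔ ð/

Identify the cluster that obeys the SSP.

b

(a) sonority 1-4-3: ill-formed.
(b) sonority 4-1-1: well-formed.
(c) sonority 1-1-5: ill-formed.
(d) sonority 4-5: ill-formed.
(e) sonority 4-6-1-3: ill-formed.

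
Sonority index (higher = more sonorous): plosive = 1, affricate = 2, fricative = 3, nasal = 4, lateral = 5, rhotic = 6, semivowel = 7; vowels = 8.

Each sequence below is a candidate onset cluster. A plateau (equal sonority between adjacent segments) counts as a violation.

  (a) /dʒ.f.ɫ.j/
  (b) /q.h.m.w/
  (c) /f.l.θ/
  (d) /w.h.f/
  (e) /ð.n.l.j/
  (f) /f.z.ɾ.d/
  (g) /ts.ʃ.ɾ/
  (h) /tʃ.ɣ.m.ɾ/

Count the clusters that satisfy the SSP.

(a) 2-3-5-7 → obeys
(b) 1-3-4-7 → obeys
(c) 3-5-3 → violates
(d) 7-3-3 → violates
(e) 3-4-5-7 → obeys
(f) 3-3-6-1 → violates
(g) 2-3-6 → obeys
(h) 2-3-4-6 → obeys

5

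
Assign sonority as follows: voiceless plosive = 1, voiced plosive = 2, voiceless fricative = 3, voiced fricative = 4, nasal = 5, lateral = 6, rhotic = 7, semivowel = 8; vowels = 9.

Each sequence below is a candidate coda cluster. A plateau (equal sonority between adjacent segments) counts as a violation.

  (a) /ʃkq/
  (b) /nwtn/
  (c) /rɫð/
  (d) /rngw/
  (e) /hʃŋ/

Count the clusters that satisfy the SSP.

(a) /ʃkq/: profile 3-1-1 — violates.
(b) /nwtn/: profile 5-8-1-5 — violates.
(c) /rɫð/: profile 7-6-4 — obeys.
(d) /rngw/: profile 7-5-2-8 — violates.
(e) /hʃŋ/: profile 3-3-5 — violates.

1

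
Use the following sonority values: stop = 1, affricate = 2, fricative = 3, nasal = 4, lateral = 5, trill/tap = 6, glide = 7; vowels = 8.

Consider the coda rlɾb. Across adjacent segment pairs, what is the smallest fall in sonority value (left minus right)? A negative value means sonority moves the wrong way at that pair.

/r/ is a trill/tap (sonority 6).
/l/ is a lateral (sonority 5).
/ɾ/ is a trill/tap (sonority 6).
/b/ is a stop (sonority 1).
/r/→/l/: change +1.
/l/→/ɾ/: change -1.
/ɾ/→/b/: change +5.
Minimum = -1.

-1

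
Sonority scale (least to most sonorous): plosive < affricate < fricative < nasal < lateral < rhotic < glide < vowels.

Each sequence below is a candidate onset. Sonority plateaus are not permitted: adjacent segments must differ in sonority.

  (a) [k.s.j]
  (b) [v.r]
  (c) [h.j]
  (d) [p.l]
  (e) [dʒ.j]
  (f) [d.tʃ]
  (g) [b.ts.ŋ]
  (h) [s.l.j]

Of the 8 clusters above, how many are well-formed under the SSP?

(a) [k.s.j]: profile 1-3-7 — obeys.
(b) [v.r]: profile 3-6 — obeys.
(c) [h.j]: profile 3-7 — obeys.
(d) [p.l]: profile 1-5 — obeys.
(e) [dʒ.j]: profile 2-7 — obeys.
(f) [d.tʃ]: profile 1-2 — obeys.
(g) [b.ts.ŋ]: profile 1-2-4 — obeys.
(h) [s.l.j]: profile 3-5-7 — obeys.

8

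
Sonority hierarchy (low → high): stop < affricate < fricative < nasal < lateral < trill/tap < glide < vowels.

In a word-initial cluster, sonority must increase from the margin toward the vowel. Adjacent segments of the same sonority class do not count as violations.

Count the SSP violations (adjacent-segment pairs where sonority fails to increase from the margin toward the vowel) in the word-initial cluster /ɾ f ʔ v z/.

/ɾ/: trill/tap = 6.
/f/: fricative = 3.
/ʔ/: stop = 1.
/v/: fricative = 3.
/z/: fricative = 3.
/ɾ/→/f/: 6→3 (does not rise) — violation.
/f/→/ʔ/: 3→1 (does not rise) — violation.
/ʔ/→/v/: 1→3 (rises) — ok.
/v/→/z/: 3→3 (plateau, allowed) — ok.

2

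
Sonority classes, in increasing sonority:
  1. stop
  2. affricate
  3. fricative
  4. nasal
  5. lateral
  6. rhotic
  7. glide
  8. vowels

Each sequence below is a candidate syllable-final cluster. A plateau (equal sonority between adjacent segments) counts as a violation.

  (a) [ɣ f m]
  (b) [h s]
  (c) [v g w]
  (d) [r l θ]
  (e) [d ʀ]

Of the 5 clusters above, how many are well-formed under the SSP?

(a) 3-3-4 → violates
(b) 3-3 → violates
(c) 3-1-7 → violates
(d) 6-5-3 → obeys
(e) 1-6 → violates

1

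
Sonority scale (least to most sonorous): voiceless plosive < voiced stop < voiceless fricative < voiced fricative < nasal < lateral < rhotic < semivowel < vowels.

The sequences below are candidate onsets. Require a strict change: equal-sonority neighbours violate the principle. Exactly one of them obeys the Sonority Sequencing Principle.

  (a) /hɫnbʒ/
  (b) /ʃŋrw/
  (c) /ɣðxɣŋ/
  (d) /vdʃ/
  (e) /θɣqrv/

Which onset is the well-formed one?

b

(a) sonority 3-6-5-2-4: ill-formed.
(b) sonority 3-5-7-8: well-formed.
(c) sonority 4-4-3-4-5: ill-formed.
(d) sonority 4-2-3: ill-formed.
(e) sonority 3-4-1-7-4: ill-formed.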